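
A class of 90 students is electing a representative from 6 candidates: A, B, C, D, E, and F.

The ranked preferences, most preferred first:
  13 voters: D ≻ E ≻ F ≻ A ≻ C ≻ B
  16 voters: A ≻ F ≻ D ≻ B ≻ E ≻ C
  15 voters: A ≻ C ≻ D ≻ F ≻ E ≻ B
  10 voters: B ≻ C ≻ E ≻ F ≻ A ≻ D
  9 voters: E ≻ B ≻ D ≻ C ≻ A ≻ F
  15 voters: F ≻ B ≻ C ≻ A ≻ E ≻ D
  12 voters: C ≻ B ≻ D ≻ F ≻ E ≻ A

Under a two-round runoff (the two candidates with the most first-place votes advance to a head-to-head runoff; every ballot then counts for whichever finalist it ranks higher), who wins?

Round 1 first-place votes: A 31, B 10, C 12, D 13, E 9, F 15. A and F advance.
Runoff: A is ranked above F on 40 ballots, F above A on 50.

F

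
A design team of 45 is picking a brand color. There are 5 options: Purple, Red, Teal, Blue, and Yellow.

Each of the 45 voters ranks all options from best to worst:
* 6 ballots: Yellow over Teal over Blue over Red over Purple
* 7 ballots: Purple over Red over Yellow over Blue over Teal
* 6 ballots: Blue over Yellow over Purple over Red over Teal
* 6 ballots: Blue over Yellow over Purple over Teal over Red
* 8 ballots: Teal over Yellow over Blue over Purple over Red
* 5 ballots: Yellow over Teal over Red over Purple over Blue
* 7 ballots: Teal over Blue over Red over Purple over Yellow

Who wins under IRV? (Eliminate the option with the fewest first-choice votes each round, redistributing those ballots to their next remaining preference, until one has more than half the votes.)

Yellow

Round 1: Purple 7, Red 0, Teal 15, Blue 12, Yellow 11. Red eliminated.
Round 2: Purple 7, Teal 15, Blue 12, Yellow 11. Purple eliminated.
Round 3: Teal 15, Blue 12, Yellow 18. Blue eliminated.
Round 4: Teal 15, Yellow 30. Yellow has a majority (≥23).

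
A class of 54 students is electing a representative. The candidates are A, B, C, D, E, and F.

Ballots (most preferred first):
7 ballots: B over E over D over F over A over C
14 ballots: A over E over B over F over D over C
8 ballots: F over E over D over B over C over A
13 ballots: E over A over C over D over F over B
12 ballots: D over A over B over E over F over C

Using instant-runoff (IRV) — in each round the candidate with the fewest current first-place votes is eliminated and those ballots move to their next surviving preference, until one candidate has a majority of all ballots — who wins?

E

Round 1: A 14, B 7, C 0, D 12, E 13, F 8. C eliminated.
Round 2: A 14, B 7, D 12, E 13, F 8. B eliminated.
Round 3: A 14, D 12, E 20, F 8. F eliminated.
Round 4: A 14, D 12, E 28. E has a majority (≥28).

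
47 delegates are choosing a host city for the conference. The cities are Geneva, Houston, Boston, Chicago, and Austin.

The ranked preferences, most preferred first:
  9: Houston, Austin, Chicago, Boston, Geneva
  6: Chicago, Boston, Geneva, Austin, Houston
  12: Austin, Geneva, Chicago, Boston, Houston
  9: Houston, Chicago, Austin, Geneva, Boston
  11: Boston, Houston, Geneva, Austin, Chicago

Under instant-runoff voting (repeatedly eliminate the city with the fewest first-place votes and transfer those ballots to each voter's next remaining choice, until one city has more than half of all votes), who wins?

Boston

Round 1: Geneva 0, Houston 18, Boston 11, Chicago 6, Austin 12. Geneva eliminated.
Round 2: Houston 18, Boston 11, Chicago 6, Austin 12. Chicago eliminated.
Round 3: Houston 18, Boston 17, Austin 12. Austin eliminated.
Round 4: Houston 18, Boston 29. Boston has a majority (≥24).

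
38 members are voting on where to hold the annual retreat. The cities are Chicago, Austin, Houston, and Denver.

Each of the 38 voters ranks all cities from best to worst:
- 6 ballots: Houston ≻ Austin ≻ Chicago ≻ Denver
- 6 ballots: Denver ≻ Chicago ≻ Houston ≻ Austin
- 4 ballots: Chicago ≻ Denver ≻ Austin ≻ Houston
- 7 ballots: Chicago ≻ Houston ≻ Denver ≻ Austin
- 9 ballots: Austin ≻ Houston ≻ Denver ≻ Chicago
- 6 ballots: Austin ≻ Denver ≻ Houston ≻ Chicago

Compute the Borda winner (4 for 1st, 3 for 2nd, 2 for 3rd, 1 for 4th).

Chicago: 6×2 + 6×3 + 4×4 + 7×4 + 9×1 + 6×1 = 89
Austin: 6×3 + 6×1 + 4×2 + 7×1 + 9×4 + 6×4 = 99
Houston: 6×4 + 6×2 + 4×1 + 7×3 + 9×3 + 6×2 = 100
Denver: 6×1 + 6×4 + 4×3 + 7×2 + 9×2 + 6×3 = 92

Houston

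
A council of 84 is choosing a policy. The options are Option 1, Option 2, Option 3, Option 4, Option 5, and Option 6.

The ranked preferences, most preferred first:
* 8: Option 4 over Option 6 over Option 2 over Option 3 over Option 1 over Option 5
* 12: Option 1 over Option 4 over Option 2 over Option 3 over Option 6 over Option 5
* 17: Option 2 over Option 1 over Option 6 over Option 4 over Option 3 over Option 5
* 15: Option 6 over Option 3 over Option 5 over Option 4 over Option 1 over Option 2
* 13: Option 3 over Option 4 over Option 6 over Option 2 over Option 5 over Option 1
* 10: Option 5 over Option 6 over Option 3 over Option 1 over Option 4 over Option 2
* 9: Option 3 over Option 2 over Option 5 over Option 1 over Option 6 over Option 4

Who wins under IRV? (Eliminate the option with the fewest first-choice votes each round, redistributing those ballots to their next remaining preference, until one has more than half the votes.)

Round 1: Option 1 12, Option 2 17, Option 3 22, Option 4 8, Option 5 10, Option 6 15. Option 4 eliminated.
Round 2: Option 1 12, Option 2 17, Option 3 22, Option 5 10, Option 6 23. Option 5 eliminated.
Round 3: Option 1 12, Option 2 17, Option 3 22, Option 6 33. Option 1 eliminated.
Round 4: Option 2 29, Option 3 22, Option 6 33. Option 3 eliminated.
Round 5: Option 2 38, Option 6 46. Option 6 has a majority (≥43).

Option 6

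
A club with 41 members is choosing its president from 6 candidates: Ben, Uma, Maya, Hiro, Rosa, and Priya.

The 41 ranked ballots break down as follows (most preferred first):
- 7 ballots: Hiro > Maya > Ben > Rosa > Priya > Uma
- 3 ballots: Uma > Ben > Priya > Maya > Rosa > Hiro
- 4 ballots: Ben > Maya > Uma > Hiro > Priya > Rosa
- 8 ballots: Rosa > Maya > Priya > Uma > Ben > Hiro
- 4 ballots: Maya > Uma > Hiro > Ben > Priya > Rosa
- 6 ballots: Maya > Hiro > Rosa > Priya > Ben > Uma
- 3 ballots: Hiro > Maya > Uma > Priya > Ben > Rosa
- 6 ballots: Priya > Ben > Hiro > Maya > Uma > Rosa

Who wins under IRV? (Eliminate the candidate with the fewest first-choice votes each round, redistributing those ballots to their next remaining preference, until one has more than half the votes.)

Round 1: Ben 4, Uma 3, Maya 10, Hiro 10, Rosa 8, Priya 6. Uma eliminated.
Round 2: Ben 7, Maya 10, Hiro 10, Rosa 8, Priya 6. Priya eliminated.
Round 3: Ben 13, Maya 10, Hiro 10, Rosa 8. Rosa eliminated.
Round 4: Ben 13, Maya 18, Hiro 10. Hiro eliminated.
Round 5: Ben 13, Maya 28. Maya has a majority (≥21).

Maya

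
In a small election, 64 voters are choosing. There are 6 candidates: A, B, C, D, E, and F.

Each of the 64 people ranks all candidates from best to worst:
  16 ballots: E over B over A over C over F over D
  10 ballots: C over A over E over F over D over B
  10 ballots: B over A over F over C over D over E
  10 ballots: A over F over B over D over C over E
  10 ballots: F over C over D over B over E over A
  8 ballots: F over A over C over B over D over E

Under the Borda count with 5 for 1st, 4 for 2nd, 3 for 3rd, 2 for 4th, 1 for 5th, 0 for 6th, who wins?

A: 16×3 + 10×4 + 10×4 + 10×5 + 10×0 + 8×4 = 210
B: 16×4 + 10×0 + 10×5 + 10×3 + 10×2 + 8×2 = 180
C: 16×2 + 10×5 + 10×2 + 10×1 + 10×4 + 8×3 = 176
D: 16×0 + 10×1 + 10×1 + 10×2 + 10×3 + 8×1 = 78
E: 16×5 + 10×3 + 10×0 + 10×0 + 10×1 + 8×0 = 120
F: 16×1 + 10×2 + 10×3 + 10×4 + 10×5 + 8×5 = 196

A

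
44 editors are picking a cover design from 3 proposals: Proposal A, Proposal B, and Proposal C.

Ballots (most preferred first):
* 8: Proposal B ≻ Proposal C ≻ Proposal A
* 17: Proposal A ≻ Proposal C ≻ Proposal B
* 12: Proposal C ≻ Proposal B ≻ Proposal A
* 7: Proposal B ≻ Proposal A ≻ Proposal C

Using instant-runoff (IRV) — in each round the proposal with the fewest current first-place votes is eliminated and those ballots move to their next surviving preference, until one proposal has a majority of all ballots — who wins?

Proposal B

Round 1: Proposal A 17, Proposal B 15, Proposal C 12. Proposal C eliminated.
Round 2: Proposal A 17, Proposal B 27. Proposal B has a majority (≥23).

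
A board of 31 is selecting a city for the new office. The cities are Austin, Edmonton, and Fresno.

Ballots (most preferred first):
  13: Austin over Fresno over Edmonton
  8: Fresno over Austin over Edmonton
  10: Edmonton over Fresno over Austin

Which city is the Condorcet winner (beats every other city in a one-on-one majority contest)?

Fresno

Fresno vs Austin: 18–13
Fresno vs Edmonton: 21–10
Fresno beats every other city.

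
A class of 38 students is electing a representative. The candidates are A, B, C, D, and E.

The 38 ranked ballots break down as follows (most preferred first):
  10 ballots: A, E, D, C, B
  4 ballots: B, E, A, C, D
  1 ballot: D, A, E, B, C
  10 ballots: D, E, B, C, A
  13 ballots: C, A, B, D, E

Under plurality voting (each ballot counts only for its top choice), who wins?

First-place votes: A 10, B 4, C 13, D 11, E 0.

C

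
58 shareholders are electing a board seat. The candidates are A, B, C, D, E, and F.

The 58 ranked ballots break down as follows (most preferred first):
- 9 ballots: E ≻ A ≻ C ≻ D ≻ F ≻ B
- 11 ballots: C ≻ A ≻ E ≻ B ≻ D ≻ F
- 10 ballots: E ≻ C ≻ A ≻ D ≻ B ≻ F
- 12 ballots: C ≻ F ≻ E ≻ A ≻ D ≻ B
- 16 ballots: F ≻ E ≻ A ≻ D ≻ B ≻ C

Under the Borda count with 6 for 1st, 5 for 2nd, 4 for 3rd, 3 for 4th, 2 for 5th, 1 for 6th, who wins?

A: 9×5 + 11×5 + 10×4 + 12×3 + 16×4 = 240
B: 9×1 + 11×3 + 10×2 + 12×1 + 16×2 = 106
C: 9×4 + 11×6 + 10×5 + 12×6 + 16×1 = 240
D: 9×3 + 11×2 + 10×3 + 12×2 + 16×3 = 151
E: 9×6 + 11×4 + 10×6 + 12×4 + 16×5 = 286
F: 9×2 + 11×1 + 10×1 + 12×5 + 16×6 = 195

E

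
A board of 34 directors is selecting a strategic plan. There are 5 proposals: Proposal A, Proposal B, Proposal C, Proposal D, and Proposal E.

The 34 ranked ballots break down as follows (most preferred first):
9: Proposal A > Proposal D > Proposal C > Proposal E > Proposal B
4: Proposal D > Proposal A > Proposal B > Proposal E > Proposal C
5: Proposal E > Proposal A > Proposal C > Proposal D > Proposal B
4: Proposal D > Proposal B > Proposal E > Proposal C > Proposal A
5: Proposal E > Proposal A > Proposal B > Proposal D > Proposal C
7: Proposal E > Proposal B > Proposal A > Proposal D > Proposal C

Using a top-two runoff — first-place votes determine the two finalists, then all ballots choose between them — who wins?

Proposal E

Round 1 first-place votes: Proposal A 9, Proposal B 0, Proposal C 0, Proposal D 8, Proposal E 17. Proposal E and Proposal A advance.
Runoff: Proposal E is ranked above Proposal A on 21 ballots, Proposal A above Proposal E on 13.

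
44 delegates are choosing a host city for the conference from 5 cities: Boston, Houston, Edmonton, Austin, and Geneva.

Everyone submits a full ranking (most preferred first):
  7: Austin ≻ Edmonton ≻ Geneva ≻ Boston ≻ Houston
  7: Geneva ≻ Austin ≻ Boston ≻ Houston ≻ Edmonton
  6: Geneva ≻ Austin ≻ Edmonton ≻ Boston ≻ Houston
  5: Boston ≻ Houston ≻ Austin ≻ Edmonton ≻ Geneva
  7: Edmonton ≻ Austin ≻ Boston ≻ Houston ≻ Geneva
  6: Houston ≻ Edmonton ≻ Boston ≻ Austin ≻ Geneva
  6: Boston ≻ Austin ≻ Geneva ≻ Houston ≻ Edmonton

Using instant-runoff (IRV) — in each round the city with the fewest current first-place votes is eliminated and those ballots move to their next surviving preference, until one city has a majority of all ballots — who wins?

Round 1: Boston 11, Houston 6, Edmonton 7, Austin 7, Geneva 13. Houston eliminated.
Round 2: Boston 11, Edmonton 13, Austin 7, Geneva 13. Austin eliminated.
Round 3: Boston 11, Edmonton 20, Geneva 13. Boston eliminated.
Round 4: Edmonton 25, Geneva 19. Edmonton has a majority (≥23).

Edmonton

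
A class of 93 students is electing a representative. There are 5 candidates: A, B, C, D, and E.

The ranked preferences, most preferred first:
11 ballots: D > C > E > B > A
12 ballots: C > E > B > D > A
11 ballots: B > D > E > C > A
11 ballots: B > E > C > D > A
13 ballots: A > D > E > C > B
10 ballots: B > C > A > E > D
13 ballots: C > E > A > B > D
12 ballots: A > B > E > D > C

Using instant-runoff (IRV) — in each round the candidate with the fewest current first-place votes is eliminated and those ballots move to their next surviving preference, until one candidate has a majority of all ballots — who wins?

Round 1: A 25, B 32, C 25, D 11, E 0. E eliminated.
Round 2: A 25, B 32, C 25, D 11. D eliminated.
Round 3: A 25, B 32, C 36. A eliminated.
Round 4: B 44, C 49. C has a majority (≥47).

C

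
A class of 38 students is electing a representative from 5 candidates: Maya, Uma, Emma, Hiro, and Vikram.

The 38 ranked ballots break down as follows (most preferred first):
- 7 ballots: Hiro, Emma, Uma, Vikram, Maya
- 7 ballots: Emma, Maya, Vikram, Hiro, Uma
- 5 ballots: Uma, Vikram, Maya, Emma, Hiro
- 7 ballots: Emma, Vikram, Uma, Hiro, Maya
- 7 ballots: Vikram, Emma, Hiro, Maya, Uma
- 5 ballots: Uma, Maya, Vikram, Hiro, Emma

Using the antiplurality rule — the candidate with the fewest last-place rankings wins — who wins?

Vikram

Last-place votes: Maya 14, Uma 14, Emma 5, Hiro 5, Vikram 0.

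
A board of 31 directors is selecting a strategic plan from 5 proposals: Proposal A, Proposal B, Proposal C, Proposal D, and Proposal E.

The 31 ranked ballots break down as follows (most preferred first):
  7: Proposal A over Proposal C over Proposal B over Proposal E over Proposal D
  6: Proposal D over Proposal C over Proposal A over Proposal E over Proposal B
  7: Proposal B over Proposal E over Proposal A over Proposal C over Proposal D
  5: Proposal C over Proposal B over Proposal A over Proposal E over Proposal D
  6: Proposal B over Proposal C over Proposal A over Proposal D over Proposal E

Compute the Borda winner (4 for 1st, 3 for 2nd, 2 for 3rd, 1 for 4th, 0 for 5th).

Proposal A: 7×4 + 6×2 + 7×2 + 5×2 + 6×2 = 76
Proposal B: 7×2 + 6×0 + 7×4 + 5×3 + 6×4 = 81
Proposal C: 7×3 + 6×3 + 7×1 + 5×4 + 6×3 = 84
Proposal D: 7×0 + 6×4 + 7×0 + 5×0 + 6×1 = 30
Proposal E: 7×1 + 6×1 + 7×3 + 5×1 + 6×0 = 39

Proposal C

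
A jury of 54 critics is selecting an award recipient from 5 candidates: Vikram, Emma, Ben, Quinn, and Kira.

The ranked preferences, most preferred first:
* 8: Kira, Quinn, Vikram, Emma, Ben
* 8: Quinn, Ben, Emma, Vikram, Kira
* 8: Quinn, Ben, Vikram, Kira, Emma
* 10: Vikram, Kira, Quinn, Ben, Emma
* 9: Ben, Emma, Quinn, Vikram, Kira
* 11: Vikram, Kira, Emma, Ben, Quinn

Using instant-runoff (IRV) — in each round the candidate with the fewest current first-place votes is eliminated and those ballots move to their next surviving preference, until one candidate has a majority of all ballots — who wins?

Round 1: Vikram 21, Emma 0, Ben 9, Quinn 16, Kira 8. Emma eliminated.
Round 2: Vikram 21, Ben 9, Quinn 16, Kira 8. Kira eliminated.
Round 3: Vikram 21, Ben 9, Quinn 24. Ben eliminated.
Round 4: Vikram 21, Quinn 33. Quinn has a majority (≥28).

Quinn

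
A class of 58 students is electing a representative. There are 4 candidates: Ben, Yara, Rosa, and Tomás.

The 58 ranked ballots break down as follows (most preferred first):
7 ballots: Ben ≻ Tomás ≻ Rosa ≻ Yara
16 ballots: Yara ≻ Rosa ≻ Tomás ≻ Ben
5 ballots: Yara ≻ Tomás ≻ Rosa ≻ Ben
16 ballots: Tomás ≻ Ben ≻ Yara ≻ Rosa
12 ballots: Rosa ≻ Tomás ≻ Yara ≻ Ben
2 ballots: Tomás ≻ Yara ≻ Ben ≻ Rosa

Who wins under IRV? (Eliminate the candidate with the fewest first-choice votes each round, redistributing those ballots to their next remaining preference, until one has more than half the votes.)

Round 1: Ben 7, Yara 21, Rosa 12, Tomás 18. Ben eliminated.
Round 2: Yara 21, Rosa 12, Tomás 25. Rosa eliminated.
Round 3: Yara 21, Tomás 37. Tomás has a majority (≥30).

Tomás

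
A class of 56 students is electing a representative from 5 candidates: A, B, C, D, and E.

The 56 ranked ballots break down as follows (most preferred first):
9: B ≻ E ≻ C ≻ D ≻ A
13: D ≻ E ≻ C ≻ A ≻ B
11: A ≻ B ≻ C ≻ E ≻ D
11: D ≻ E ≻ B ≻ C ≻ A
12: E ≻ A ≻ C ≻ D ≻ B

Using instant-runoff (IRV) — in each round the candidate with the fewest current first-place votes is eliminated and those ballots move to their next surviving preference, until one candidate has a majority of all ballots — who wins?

E

Round 1: A 11, B 9, C 0, D 24, E 12. C eliminated.
Round 2: A 11, B 9, D 24, E 12. B eliminated.
Round 3: A 11, D 24, E 21. A eliminated.
Round 4: D 24, E 32. E has a majority (≥29).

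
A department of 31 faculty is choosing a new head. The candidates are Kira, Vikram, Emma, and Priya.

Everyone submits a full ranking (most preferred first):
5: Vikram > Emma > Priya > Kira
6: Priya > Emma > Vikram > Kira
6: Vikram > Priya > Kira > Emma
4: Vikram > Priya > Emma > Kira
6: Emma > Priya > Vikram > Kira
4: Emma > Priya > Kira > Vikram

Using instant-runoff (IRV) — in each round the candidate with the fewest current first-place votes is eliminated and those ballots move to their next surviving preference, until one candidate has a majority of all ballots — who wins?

Round 1: Kira 0, Vikram 15, Emma 10, Priya 6. Kira eliminated.
Round 2: Vikram 15, Emma 10, Priya 6. Priya eliminated.
Round 3: Vikram 15, Emma 16. Emma has a majority (≥16).

Emma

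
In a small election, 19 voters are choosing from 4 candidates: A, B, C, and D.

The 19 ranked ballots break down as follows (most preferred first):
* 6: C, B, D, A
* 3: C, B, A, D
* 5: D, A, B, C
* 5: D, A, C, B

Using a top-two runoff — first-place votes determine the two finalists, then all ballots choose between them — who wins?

Round 1 first-place votes: A 0, B 0, C 9, D 10. D and C advance.
Runoff: D is ranked above C on 10 ballots, C above D on 9.

D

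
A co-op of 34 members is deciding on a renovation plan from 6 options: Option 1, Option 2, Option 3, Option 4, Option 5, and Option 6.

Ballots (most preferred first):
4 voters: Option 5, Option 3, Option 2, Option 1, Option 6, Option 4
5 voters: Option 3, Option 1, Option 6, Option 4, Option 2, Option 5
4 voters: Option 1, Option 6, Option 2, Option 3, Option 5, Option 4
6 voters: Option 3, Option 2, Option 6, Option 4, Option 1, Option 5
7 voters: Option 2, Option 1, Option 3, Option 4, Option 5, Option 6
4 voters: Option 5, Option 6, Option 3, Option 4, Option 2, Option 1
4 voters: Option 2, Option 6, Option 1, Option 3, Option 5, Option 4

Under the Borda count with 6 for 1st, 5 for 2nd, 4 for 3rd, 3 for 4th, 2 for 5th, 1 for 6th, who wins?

Option 1: 4×3 + 5×5 + 4×6 + 6×2 + 7×5 + 4×1 + 4×4 = 128
Option 2: 4×4 + 5×2 + 4×4 + 6×5 + 7×6 + 4×2 + 4×6 = 146
Option 3: 4×5 + 5×6 + 4×3 + 6×6 + 7×4 + 4×4 + 4×3 = 154
Option 4: 4×1 + 5×3 + 4×1 + 6×3 + 7×3 + 4×3 + 4×1 = 78
Option 5: 4×6 + 5×1 + 4×2 + 6×1 + 7×2 + 4×6 + 4×2 = 89
Option 6: 4×2 + 5×4 + 4×5 + 6×4 + 7×1 + 4×5 + 4×5 = 119

Option 3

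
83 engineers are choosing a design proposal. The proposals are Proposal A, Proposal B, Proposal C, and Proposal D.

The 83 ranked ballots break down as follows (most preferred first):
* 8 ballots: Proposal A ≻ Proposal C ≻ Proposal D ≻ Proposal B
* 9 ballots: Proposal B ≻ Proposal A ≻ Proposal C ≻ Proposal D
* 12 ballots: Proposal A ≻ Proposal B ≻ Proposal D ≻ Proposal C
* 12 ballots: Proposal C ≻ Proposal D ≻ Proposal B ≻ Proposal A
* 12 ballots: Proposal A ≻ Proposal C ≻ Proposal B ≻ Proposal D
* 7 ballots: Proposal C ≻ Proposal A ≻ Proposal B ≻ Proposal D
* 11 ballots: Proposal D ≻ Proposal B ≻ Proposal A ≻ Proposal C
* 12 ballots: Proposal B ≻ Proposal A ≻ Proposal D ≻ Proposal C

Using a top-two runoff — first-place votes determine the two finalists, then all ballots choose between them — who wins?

Proposal B

Round 1 first-place votes: Proposal A 32, Proposal B 21, Proposal C 19, Proposal D 11. Proposal A and Proposal B advance.
Runoff: Proposal A is ranked above Proposal B on 39 ballots, Proposal B above Proposal A on 44.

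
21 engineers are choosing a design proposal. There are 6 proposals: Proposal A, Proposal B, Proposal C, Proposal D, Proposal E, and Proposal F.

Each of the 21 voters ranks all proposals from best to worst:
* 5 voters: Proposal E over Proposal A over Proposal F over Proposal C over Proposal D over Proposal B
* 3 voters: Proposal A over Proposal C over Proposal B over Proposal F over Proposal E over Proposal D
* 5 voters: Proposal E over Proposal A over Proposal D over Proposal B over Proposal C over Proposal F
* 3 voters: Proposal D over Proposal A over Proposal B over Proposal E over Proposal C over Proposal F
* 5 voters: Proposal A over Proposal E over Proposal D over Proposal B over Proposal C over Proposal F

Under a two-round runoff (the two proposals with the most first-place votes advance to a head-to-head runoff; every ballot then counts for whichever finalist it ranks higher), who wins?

Proposal A

Round 1 first-place votes: Proposal A 8, Proposal B 0, Proposal C 0, Proposal D 3, Proposal E 10, Proposal F 0. Proposal E and Proposal A advance.
Runoff: Proposal E is ranked above Proposal A on 10 ballots, Proposal A above Proposal E on 11.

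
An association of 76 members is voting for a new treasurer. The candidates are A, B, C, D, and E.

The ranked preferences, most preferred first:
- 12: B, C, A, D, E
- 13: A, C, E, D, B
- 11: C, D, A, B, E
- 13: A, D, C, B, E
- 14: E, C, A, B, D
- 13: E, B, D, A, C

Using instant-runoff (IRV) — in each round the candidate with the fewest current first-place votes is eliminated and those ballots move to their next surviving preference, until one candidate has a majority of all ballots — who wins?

Round 1: A 26, B 12, C 11, D 0, E 27. D eliminated.
Round 2: A 26, B 12, C 11, E 27. C eliminated.
Round 3: A 37, B 12, E 27. B eliminated.
Round 4: A 49, E 27. A has a majority (≥39).

A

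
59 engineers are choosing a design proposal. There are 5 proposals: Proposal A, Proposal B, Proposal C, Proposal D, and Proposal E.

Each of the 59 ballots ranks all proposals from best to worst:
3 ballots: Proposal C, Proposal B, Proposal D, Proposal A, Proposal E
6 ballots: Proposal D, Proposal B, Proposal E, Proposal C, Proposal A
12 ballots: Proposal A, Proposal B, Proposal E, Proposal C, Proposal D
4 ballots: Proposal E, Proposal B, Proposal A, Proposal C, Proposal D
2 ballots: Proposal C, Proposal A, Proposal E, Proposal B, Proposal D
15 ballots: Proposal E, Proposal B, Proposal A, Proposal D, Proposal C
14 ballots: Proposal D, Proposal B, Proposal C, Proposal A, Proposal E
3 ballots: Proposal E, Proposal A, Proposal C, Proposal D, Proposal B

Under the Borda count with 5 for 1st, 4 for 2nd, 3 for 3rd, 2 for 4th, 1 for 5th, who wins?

Proposal B

Proposal A: 3×2 + 6×1 + 12×5 + 4×3 + 2×4 + 15×3 + 14×2 + 3×4 = 177
Proposal B: 3×4 + 6×4 + 12×4 + 4×4 + 2×2 + 15×4 + 14×4 + 3×1 = 223
Proposal C: 3×5 + 6×2 + 12×2 + 4×2 + 2×5 + 15×1 + 14×3 + 3×3 = 135
Proposal D: 3×3 + 6×5 + 12×1 + 4×1 + 2×1 + 15×2 + 14×5 + 3×2 = 163
Proposal E: 3×1 + 6×3 + 12×3 + 4×5 + 2×3 + 15×5 + 14×1 + 3×5 = 187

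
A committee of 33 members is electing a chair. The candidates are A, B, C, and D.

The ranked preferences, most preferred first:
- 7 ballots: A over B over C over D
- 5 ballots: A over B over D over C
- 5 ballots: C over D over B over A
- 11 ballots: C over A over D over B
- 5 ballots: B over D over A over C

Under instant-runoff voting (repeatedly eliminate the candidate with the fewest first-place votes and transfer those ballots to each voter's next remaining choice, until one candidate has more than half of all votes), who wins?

Round 1: A 12, B 5, C 16, D 0. D eliminated.
Round 2: A 12, B 5, C 16. B eliminated.
Round 3: A 17, C 16. A has a majority (≥17).

A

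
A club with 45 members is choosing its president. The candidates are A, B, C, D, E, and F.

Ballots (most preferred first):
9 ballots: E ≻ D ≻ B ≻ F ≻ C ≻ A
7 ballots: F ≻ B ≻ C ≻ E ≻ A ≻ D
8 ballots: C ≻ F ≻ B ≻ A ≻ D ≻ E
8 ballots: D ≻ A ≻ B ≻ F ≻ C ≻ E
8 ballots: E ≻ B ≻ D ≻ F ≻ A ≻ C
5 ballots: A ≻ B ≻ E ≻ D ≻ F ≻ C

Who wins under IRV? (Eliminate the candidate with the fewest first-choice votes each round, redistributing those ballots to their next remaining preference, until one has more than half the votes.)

Round 1: A 5, B 0, C 8, D 8, E 17, F 7. B eliminated.
Round 2: A 5, C 8, D 8, E 17, F 7. A eliminated.
Round 3: C 8, D 8, E 22, F 7. F eliminated.
Round 4: C 15, D 8, E 22. D eliminated.
Round 5: C 23, E 22. C has a majority (≥23).

C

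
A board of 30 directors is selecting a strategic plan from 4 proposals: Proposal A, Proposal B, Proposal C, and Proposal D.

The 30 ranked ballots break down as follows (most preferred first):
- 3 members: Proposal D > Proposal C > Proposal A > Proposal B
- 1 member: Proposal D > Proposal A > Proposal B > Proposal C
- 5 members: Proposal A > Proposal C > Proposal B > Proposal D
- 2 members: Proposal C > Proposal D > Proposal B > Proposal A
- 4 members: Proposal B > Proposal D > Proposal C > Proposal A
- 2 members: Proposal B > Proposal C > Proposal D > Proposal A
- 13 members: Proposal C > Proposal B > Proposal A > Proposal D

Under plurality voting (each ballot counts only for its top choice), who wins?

Proposal C

First-place votes: Proposal A 5, Proposal B 6, Proposal C 15, Proposal D 4.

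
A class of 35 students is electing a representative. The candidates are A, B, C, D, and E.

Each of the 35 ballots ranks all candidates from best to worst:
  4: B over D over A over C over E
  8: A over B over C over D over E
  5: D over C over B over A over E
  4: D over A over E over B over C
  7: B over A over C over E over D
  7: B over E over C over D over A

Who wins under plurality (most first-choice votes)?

First-place votes: A 8, B 18, C 0, D 9, E 0.

B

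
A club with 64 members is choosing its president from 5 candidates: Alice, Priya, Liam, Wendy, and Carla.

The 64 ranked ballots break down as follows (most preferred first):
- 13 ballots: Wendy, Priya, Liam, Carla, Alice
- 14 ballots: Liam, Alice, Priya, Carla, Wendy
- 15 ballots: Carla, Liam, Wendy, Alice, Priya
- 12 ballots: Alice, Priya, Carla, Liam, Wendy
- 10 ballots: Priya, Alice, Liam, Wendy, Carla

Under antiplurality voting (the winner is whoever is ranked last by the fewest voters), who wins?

Last-place votes: Alice 13, Priya 15, Liam 0, Wendy 26, Carla 10.

Liam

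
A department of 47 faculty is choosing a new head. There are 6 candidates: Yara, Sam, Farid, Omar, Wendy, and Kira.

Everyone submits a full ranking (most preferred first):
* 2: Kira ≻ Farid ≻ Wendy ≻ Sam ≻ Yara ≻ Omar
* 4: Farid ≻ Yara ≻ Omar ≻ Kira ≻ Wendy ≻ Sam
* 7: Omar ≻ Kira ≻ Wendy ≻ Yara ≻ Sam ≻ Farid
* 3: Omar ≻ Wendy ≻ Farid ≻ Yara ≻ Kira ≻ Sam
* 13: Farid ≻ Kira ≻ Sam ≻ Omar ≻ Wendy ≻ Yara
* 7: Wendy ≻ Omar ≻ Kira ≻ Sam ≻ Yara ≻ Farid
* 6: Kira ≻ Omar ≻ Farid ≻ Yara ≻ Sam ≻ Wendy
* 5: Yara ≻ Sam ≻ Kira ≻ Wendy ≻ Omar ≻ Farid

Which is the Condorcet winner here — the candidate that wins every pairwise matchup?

Kira

Kira vs Yara: 35–12
Kira vs Sam: 42–5
Kira vs Farid: 27–20
Kira vs Omar: 26–21
Kira vs Wendy: 37–10
Kira beats every other candidate.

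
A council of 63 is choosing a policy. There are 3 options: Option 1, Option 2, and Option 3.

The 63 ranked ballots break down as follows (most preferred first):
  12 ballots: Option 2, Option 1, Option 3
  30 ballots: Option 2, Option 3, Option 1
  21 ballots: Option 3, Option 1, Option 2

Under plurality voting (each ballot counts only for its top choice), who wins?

Option 2

First-place votes: Option 1 0, Option 2 42, Option 3 21.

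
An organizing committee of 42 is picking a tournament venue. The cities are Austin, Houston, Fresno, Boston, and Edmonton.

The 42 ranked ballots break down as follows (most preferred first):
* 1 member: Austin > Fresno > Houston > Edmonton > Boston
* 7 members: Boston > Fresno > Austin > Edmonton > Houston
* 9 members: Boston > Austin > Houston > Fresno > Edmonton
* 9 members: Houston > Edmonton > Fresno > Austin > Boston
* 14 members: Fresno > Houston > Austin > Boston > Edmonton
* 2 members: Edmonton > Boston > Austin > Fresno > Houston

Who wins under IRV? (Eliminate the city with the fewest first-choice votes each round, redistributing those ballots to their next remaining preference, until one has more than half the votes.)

Round 1: Austin 1, Houston 9, Fresno 14, Boston 16, Edmonton 2. Austin eliminated.
Round 2: Houston 9, Fresno 15, Boston 16, Edmonton 2. Edmonton eliminated.
Round 3: Houston 9, Fresno 15, Boston 18. Houston eliminated.
Round 4: Fresno 24, Boston 18. Fresno has a majority (≥22).

Fresno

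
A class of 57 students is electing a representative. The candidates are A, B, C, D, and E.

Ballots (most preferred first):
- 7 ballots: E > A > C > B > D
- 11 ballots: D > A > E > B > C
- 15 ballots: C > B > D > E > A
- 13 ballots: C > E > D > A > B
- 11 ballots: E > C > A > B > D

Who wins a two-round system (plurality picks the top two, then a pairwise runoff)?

Round 1 first-place votes: A 0, B 0, C 28, D 11, E 18. C and E advance.
Runoff: C is ranked above E on 28 ballots, E above C on 29.

E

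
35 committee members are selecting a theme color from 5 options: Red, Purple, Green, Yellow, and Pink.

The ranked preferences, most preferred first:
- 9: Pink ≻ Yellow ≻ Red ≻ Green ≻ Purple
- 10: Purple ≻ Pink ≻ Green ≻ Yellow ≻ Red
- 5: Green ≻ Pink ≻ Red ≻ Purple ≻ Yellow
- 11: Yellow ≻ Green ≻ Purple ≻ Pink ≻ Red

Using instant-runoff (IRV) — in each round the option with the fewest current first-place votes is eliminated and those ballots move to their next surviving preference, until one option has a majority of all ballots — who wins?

Round 1: Red 0, Purple 10, Green 5, Yellow 11, Pink 9. Red eliminated.
Round 2: Purple 10, Green 5, Yellow 11, Pink 9. Green eliminated.
Round 3: Purple 10, Yellow 11, Pink 14. Purple eliminated.
Round 4: Yellow 11, Pink 24. Pink has a majority (≥18).

Pink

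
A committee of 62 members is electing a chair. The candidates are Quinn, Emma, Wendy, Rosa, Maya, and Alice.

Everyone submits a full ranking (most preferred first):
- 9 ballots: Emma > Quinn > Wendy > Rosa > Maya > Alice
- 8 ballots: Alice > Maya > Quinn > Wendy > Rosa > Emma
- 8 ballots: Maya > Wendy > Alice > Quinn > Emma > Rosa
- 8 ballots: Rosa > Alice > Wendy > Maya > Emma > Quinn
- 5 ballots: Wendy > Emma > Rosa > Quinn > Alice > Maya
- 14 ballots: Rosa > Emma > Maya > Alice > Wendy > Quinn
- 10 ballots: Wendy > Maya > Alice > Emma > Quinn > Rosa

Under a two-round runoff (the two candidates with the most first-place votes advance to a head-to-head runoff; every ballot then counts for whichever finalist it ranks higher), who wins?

Wendy

Round 1 first-place votes: Quinn 0, Emma 9, Wendy 15, Rosa 22, Maya 8, Alice 8. Rosa and Wendy advance.
Runoff: Rosa is ranked above Wendy on 22 ballots, Wendy above Rosa on 40.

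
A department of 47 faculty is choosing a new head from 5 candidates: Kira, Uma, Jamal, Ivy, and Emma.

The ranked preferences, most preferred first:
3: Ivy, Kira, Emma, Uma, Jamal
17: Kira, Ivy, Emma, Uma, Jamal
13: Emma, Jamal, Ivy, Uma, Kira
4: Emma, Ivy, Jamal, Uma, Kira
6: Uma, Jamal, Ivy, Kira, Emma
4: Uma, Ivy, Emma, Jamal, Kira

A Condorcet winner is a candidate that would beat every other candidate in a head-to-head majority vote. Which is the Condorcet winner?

Ivy

Ivy vs Kira: 30–17
Ivy vs Uma: 37–10
Ivy vs Jamal: 28–19
Ivy vs Emma: 30–17
Ivy beats every other candidate.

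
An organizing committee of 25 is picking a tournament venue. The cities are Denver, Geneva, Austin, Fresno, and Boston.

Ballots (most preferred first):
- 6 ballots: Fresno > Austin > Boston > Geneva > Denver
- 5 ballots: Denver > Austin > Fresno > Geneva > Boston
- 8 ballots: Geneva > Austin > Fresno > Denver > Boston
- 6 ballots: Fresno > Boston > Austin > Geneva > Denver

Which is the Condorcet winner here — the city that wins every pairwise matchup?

Austin

Austin vs Denver: 20–5
Austin vs Geneva: 17–8
Austin vs Fresno: 13–12
Austin vs Boston: 19–6
Austin beats every other city.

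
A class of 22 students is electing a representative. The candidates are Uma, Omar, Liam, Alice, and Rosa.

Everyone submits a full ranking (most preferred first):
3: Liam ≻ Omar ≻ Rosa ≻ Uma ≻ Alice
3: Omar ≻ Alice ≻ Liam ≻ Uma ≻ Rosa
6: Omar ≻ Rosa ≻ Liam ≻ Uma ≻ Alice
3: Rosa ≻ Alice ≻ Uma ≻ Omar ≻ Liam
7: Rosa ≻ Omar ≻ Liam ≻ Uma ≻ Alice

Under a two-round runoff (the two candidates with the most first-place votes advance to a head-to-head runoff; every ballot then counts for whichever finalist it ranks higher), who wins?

Round 1 first-place votes: Uma 0, Omar 9, Liam 3, Alice 0, Rosa 10. Rosa and Omar advance.
Runoff: Rosa is ranked above Omar on 10 ballots, Omar above Rosa on 12.

Omar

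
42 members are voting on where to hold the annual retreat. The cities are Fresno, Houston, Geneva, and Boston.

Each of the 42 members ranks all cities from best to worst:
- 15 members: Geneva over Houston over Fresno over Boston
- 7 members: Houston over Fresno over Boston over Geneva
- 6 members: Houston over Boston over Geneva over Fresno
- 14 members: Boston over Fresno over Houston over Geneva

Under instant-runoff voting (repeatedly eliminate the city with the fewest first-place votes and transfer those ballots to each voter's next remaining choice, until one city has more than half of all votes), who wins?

Boston

Round 1: Fresno 0, Houston 13, Geneva 15, Boston 14. Fresno eliminated.
Round 2: Houston 13, Geneva 15, Boston 14. Houston eliminated.
Round 3: Geneva 15, Boston 27. Boston has a majority (≥22).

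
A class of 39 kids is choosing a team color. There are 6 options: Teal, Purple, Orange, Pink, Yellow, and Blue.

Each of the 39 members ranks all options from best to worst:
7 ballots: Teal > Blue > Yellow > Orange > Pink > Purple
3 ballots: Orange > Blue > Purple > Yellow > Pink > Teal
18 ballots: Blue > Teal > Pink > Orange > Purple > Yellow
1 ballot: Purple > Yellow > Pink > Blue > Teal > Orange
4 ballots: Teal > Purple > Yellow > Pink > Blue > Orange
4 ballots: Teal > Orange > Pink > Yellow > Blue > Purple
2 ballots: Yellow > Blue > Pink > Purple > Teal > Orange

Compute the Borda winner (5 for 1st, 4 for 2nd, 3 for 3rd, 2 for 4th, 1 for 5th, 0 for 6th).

Teal: 7×5 + 3×0 + 18×4 + 1×1 + 4×5 + 4×5 + 2×1 = 150
Purple: 7×0 + 3×3 + 18×1 + 1×5 + 4×4 + 4×0 + 2×2 = 52
Orange: 7×2 + 3×5 + 18×2 + 1×0 + 4×0 + 4×4 + 2×0 = 81
Pink: 7×1 + 3×1 + 18×3 + 1×3 + 4×2 + 4×3 + 2×3 = 93
Yellow: 7×3 + 3×2 + 18×0 + 1×4 + 4×3 + 4×2 + 2×5 = 61
Blue: 7×4 + 3×4 + 18×5 + 1×2 + 4×1 + 4×1 + 2×4 = 148

Teal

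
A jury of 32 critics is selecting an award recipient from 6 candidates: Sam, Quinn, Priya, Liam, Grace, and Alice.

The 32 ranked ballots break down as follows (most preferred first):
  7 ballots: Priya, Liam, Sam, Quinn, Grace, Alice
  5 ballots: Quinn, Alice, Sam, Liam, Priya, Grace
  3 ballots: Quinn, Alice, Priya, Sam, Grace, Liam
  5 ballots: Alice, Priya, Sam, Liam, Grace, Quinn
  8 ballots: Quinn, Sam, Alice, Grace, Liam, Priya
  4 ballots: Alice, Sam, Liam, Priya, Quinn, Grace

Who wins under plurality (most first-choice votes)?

Quinn

First-place votes: Sam 0, Quinn 16, Priya 7, Liam 0, Grace 0, Alice 9.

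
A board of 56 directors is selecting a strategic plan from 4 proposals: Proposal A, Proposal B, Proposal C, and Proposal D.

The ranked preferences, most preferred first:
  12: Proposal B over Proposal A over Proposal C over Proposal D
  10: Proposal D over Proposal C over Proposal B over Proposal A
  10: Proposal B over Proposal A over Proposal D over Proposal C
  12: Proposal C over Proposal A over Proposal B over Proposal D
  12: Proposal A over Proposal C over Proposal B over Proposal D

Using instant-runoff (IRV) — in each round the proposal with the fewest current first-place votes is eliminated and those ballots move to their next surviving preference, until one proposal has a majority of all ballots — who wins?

Round 1: Proposal A 12, Proposal B 22, Proposal C 12, Proposal D 10. Proposal D eliminated.
Round 2: Proposal A 12, Proposal B 22, Proposal C 22. Proposal A eliminated.
Round 3: Proposal B 22, Proposal C 34. Proposal C has a majority (≥29).

Proposal C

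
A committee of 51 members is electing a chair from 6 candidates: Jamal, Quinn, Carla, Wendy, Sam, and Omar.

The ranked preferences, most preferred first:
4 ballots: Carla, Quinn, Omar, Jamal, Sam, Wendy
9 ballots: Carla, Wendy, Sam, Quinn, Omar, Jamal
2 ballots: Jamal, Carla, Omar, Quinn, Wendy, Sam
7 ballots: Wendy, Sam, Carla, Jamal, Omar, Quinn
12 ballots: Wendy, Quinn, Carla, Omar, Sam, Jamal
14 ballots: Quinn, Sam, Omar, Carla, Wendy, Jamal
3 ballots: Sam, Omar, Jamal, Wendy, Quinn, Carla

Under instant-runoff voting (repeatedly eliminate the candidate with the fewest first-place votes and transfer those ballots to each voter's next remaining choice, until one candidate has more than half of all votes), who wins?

Carla

Round 1: Jamal 2, Quinn 14, Carla 13, Wendy 19, Sam 3, Omar 0. Omar eliminated.
Round 2: Jamal 2, Quinn 14, Carla 13, Wendy 19, Sam 3. Jamal eliminated.
Round 3: Quinn 14, Carla 15, Wendy 19, Sam 3. Sam eliminated.
Round 4: Quinn 14, Carla 15, Wendy 22. Quinn eliminated.
Round 5: Carla 29, Wendy 22. Carla has a majority (≥26).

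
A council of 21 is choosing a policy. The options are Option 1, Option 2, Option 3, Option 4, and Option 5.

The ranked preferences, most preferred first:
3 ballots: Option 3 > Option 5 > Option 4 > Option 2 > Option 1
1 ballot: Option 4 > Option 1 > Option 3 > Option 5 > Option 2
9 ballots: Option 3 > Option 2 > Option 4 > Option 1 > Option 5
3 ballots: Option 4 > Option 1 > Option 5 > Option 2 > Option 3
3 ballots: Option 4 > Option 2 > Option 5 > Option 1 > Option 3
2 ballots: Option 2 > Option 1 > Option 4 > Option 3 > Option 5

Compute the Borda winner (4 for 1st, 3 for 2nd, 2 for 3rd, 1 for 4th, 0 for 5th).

Option 1: 3×0 + 1×3 + 9×1 + 3×3 + 3×1 + 2×3 = 30
Option 2: 3×1 + 1×0 + 9×3 + 3×1 + 3×3 + 2×4 = 50
Option 3: 3×4 + 1×2 + 9×4 + 3×0 + 3×0 + 2×1 = 52
Option 4: 3×2 + 1×4 + 9×2 + 3×4 + 3×4 + 2×2 = 56
Option 5: 3×3 + 1×1 + 9×0 + 3×2 + 3×2 + 2×0 = 22

Option 4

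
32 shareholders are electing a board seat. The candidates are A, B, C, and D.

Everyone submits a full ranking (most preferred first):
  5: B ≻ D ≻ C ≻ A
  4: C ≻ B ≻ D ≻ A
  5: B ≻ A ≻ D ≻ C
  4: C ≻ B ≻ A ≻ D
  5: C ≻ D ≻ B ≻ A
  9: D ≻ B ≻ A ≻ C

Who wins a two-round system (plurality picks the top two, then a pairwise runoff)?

B

Round 1 first-place votes: A 0, B 10, C 13, D 9. C and B advance.
Runoff: C is ranked above B on 13 ballots, B above C on 19.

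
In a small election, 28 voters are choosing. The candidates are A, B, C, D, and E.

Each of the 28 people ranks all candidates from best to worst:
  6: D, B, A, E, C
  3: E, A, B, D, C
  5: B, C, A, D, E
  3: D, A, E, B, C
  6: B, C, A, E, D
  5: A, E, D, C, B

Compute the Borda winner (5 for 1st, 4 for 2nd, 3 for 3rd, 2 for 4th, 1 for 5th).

A

A: 6×3 + 3×4 + 5×3 + 3×4 + 6×3 + 5×5 = 100
B: 6×4 + 3×3 + 5×5 + 3×2 + 6×5 + 5×1 = 99
C: 6×1 + 3×1 + 5×4 + 3×1 + 6×4 + 5×2 = 66
D: 6×5 + 3×2 + 5×2 + 3×5 + 6×1 + 5×3 = 82
E: 6×2 + 3×5 + 5×1 + 3×3 + 6×2 + 5×4 = 73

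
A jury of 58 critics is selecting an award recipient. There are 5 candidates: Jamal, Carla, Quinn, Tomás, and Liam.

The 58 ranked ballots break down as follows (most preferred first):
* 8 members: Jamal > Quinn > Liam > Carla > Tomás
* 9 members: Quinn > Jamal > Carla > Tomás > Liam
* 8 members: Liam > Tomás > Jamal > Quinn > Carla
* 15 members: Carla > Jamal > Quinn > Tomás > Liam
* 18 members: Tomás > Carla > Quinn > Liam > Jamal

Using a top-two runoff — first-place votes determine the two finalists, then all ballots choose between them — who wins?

Carla

Round 1 first-place votes: Jamal 8, Carla 15, Quinn 9, Tomás 18, Liam 8. Tomás and Carla advance.
Runoff: Tomás is ranked above Carla on 26 ballots, Carla above Tomás on 32.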